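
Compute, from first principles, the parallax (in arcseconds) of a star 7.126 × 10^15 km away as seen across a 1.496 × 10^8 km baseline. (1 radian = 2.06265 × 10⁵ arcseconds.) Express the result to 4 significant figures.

θ ≈ B/d = (1.496 × 10^8) / (7.126 × 10^15) = 2.0994 × 10^-8 rad.
In arcseconds: 2.0994 × 10^-8 × 206265 = 0.0043303″.

0.004330 arcsec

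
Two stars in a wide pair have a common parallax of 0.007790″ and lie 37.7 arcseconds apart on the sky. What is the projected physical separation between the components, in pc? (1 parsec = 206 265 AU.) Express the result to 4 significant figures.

0.02346 pc

d = 1/p = 1/0.007790″ = 128.37 pc.
At distance d (pc), an angle of θ arcsec spans θ·d AU: s = 37.7 × 128.37 = 4839.5 AU.
= 4839.5 / 206265 = 0.023463 pc.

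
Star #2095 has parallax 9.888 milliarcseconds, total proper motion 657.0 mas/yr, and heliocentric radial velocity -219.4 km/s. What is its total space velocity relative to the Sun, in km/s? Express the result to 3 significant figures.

384 km/s

d = 1/p = 1/0.009888″ = 101.13 pc.
μ = 657.0 mas/yr = 0.6570 ″/yr.
v_t = 4.740 μ d = 4.740 × 0.6570 × 101.13 = 314.94 km/s.
v = √(v_r² + v_t²) = √((-219.4)² + 314.94²) = √147324 = 383.83 km/s.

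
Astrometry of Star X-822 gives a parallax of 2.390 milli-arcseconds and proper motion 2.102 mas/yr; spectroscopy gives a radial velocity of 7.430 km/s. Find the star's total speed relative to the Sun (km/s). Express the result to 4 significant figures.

8.520 km/s

d = 1/p = 1/0.002390″ = 418.41 pc.
μ = 2.102 mas/yr = 0.002102 ″/yr.
v_t = 4.740 μ d = 4.740 × 0.002102 × 418.41 = 4.1688 km/s.
v = √(v_r² + v_t²) = √(7.430² + 4.1688²) = √72.5838 = 8.5196 km/s.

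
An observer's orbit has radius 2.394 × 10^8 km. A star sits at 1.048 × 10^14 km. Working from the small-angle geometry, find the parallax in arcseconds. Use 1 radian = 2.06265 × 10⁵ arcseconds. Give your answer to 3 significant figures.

θ ≈ B/d = (2.394 × 10^8) / (1.048 × 10^14) = 2.2844 × 10^-6 rad.
In arcseconds: 2.2844 × 10^-6 × 206265 = 0.47119″.

0.471 arcsec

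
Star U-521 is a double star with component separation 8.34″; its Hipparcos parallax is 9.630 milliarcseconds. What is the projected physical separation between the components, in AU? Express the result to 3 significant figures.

d = 1/p = 1/0.009630″ = 103.84 pc.
At distance d (pc), an angle of θ arcsec spans θ·d AU: s = 8.34 × 103.84 = 866.03 AU.

866 AU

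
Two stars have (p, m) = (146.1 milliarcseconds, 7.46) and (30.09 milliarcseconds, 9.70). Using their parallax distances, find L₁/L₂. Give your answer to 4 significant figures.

L₁/L₂ = 0.3338

d₁ = 1/p₁ = 1/0.1461″ = 6.8446 pc; d₂ = 1/p₂ = 1/0.03009″ = 33.234 pc.
M₁ = m₁ − 5 log₁₀ d₁ + 5 = 7.46 − 4.1767 + 5 = 8.2833.
M₂ = 9.70 − 7.6079 + 5 = 7.0921.
L₁/L₂ = 10^(0.4(M₂ − M₁)) = 10^(0.4 × (-1.1912)) = 10^(-0.47648) = 0.33383.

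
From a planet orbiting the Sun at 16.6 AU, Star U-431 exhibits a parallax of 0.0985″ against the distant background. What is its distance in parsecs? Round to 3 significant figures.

169 pc

With baseline B (in AU) and parallax p (in arcsec), d = B/p parsecs.
d = 16.6 / 0.0985 = 168.53 pc.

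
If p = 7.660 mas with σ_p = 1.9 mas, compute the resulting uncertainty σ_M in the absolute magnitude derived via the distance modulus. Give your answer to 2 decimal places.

M = m − 5 log₁₀ d + 5 = m + 5 log₁₀ p + 5, so ∂M/∂p = 5/(p ln 10).
σ_M = (5/ln 10) · (σ_p/p) = 2.1715 × 1.9/7.660 = 2.1715 × 0.24804 = 0.53862.

σ_M = 0.54 mag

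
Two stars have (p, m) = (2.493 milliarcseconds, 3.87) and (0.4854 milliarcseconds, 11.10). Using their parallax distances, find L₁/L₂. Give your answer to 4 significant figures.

d₁ = 1/p₁ = 1/0.002493″ = 401.12 pc; d₂ = 1/p₂ = 1/0.0004854″ = 2060.2 pc.
M₁ = m₁ − 5 log₁₀ d₁ + 5 = 3.87 − 13.0164 + 5 = -4.1464.
M₂ = 11.10 − 16.5695 + 5 = -0.4695.
L₁/L₂ = 10^(0.4(M₂ − M₁)) = 10^(0.4 × 3.6769) = 10^1.47076 = 29.564.

L₁/L₂ = 29.56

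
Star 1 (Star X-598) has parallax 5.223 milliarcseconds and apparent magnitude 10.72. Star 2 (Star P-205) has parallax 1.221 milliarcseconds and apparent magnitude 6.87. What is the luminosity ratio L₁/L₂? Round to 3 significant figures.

d₁ = 1/p₁ = 1/0.005223″ = 191.46 pc; d₂ = 1/p₂ = 1/0.001221″ = 819 pc.
M₁ = m₁ − 5 log₁₀ d₁ + 5 = 10.72 − 11.4104 + 5 = 4.3096.
M₂ = 6.87 − 14.5664 + 5 = -2.6964.
L₁/L₂ = 10^(0.4(M₂ − M₁)) = 10^(0.4 × (-7.0060)) = 10^(-2.80240) = 0.0015762.

L₁/L₂ = 0.00158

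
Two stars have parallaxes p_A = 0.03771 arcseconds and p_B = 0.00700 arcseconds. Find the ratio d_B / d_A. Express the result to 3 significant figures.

5.39

Since d = 1/p, d_B/d_A = p_A/p_B.
= 0.03771 / 0.00700 = 5.3871.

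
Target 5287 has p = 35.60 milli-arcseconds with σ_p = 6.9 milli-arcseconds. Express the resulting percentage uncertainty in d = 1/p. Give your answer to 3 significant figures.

For d = 1/p, |σ_d/d| = |σ_p/p|.
σ_p/p = 6.9 / 35.60 = 0.19382 = 19.382%.

19.4%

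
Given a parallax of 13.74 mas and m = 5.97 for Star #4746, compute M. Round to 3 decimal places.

d = 1/p = 1/0.01374″ = 72.78 pc.
m − M = 5 log₁₀(72.78) − 5 = 9.3101 − 5 = 4.3101.
M = m − (m − M) = 5.97 − 4.3101 = 1.660.

M = 1.660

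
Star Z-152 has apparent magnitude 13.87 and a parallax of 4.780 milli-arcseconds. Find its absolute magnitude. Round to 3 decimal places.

d = 1/p = 1/0.004780″ = 209.21 pc.
m − M = 5 log₁₀(209.21) − 5 = 11.6029 − 5 = 6.6029.
M = m − (m − M) = 13.87 − 6.6029 = 7.267.

M = 7.267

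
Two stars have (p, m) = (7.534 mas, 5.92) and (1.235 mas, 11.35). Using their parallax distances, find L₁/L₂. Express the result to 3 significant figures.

L₁/L₂ = 3.99

d₁ = 1/p₁ = 1/0.007534″ = 132.73 pc; d₂ = 1/p₂ = 1/0.001235″ = 809.72 pc.
M₁ = m₁ − 5 log₁₀ d₁ + 5 = 5.92 − 10.6148 + 5 = 0.3052.
M₂ = 11.35 − 14.5417 + 5 = 1.8083.
L₁/L₂ = 10^(0.4(M₂ − M₁)) = 10^(0.4 × 1.5031) = 10^0.60124 = 3.9925.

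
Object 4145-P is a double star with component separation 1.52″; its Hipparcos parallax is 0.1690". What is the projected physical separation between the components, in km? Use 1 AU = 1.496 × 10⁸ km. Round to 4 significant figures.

d = 1/p = 1/0.1690″ = 5.9172 pc.
At distance d (pc), an angle of θ arcsec spans θ·d AU: s = 1.52 × 5.9172 = 8.9941 AU.
= 8.9941 × 1.496 × 10⁸ km = 1.3455 × 10^9 km.

1.346 × 10^9 km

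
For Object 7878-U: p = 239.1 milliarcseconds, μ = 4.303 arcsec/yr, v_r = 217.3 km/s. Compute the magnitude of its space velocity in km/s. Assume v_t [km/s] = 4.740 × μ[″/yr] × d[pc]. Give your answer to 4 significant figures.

d = 1/p = 1/0.2391″ = 4.1824 pc.
v_t = 4.740 μ d = 4.740 × 4.303 × 4.1824 = 85.305 km/s.
v = √(v_r² + v_t²) = √(217.3² + 85.305²) = √54496.2 = 233.44 km/s.

233.4 km/s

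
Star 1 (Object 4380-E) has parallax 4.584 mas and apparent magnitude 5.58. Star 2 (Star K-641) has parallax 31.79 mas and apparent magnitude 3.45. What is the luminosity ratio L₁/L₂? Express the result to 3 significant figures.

L₁/L₂ = 6.76

d₁ = 1/p₁ = 1/0.004584″ = 218.15 pc; d₂ = 1/p₂ = 1/0.03179″ = 31.456 pc.
M₁ = m₁ − 5 log₁₀ d₁ + 5 = 5.58 − 11.6938 + 5 = -1.1138.
M₂ = 3.45 − 7.4885 + 5 = 0.9615.
L₁/L₂ = 10^(0.4(M₂ − M₁)) = 10^(0.4 × 2.0753) = 10^0.83012 = 6.7627.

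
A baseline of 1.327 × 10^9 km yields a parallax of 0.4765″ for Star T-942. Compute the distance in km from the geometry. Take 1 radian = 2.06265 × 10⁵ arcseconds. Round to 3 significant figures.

5.74 × 10^14 km

θ = 0.4765″ = 0.4765/206265 = 2.3101 × 10^-6 rad.
d = B/θ = (1.327 × 10^9) / (2.3101 × 10^-6) = 5.7443 × 10^14 km.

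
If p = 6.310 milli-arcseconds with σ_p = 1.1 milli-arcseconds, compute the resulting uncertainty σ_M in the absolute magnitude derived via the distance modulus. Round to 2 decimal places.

M = m − 5 log₁₀ d + 5 = m + 5 log₁₀ p + 5, so ∂M/∂p = 5/(p ln 10).
σ_M = (5/ln 10) · (σ_p/p) = 2.1715 × 1.1/6.310 = 2.1715 × 0.17433 = 0.37856.

σ_M = 0.38 mag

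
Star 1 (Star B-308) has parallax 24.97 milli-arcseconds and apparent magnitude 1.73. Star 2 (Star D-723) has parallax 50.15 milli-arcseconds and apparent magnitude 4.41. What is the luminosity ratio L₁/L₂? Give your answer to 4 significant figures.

L₁/L₂ = 47.61

d₁ = 1/p₁ = 1/0.02497″ = 40.048 pc; d₂ = 1/p₂ = 1/0.05015″ = 19.94 pc.
M₁ = m₁ − 5 log₁₀ d₁ + 5 = 1.73 − 8.0129 + 5 = -1.2829.
M₂ = 4.41 − 6.4986 + 5 = 2.9114.
L₁/L₂ = 10^(0.4(M₂ − M₁)) = 10^(0.4 × 4.1943) = 10^1.67772 = 47.612.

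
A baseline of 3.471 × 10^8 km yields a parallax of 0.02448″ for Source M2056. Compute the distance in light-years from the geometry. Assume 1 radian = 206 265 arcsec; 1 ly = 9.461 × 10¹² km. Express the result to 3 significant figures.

309 ly

θ = 0.02448″ = 0.02448/206265 = 1.1868 × 10^-7 rad.
d = B/θ = (3.471 × 10^8) / (1.1868 × 10^-7) = 2.9247 × 10^15 km = (2.9247 × 10^15) / (9.461 × 10^12) ly = 309.13 ly.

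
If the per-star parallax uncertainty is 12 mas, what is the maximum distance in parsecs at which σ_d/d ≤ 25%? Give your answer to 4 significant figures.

20.83 pc

σ_d/d = σ_p/p, so the condition is σ_p/p ≤ 0.25, i.e. p ≥ σ_p/0.25.
p_min = 12/0.25 = 48 mas = 0.048 arcsec.
d_max = 1/p_min = 1/0.048 = 20.833 pc.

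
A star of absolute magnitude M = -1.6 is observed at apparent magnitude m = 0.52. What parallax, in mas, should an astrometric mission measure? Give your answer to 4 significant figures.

m − M = 0.52 − (-1.6) = 2.12.
d = 10^((m−M)/5 + 1) = 10^1.424 = 26.546 pc.
p = 1/d = 1/26.546 = 0.03767 arcsec = 37.67 mas.

37.67 mas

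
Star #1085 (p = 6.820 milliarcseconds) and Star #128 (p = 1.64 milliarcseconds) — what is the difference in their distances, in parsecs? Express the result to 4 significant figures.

d_A = 1/0.006820″ = 146.63 pc; d_B = 1/0.001640″ = 609.76 pc.
|d_B − d_A| = |609.76 − 146.63| = 463.13 pc.

463.1 pc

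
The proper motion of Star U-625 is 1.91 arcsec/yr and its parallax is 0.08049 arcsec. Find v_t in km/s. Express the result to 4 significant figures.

d = 1/p = 1/0.08049″ = 12.424 pc.
v_t = 4.74 × μ × d = 4.74 × 1.91 × 12.424 = 112.48 km/s.

112.5 km/s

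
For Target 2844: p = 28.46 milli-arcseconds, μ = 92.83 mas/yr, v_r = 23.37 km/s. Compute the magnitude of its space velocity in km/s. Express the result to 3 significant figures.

28.0 km/s

d = 1/p = 1/0.02846″ = 35.137 pc.
μ = 92.83 mas/yr = 0.09283 ″/yr.
v_t = 4.740 μ d = 4.740 × 0.09283 × 35.137 = 15.461 km/s.
v = √(v_r² + v_t²) = √(23.37² + 15.461²) = √785.199 = 28.021 km/s.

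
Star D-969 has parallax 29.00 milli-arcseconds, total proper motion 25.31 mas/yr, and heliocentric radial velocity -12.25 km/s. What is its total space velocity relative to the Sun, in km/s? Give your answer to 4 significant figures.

d = 1/p = 1/0.02900″ = 34.483 pc.
μ = 25.31 mas/yr = 0.02531 ″/yr.
v_t = 4.740 μ d = 4.740 × 0.02531 × 34.483 = 4.1369 km/s.
v = √(v_r² + v_t²) = √((-12.25)² + 4.1369²) = √167.176 = 12.93 km/s.

12.93 km/s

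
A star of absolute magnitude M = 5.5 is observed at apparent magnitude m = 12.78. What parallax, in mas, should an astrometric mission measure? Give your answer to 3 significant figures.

m − M = 12.78 − 5.5 = 7.28.
d = 10^((m−M)/5 + 1) = 10^2.456 = 285.76 pc.
p = 1/d = 1/285.76 = 0.0034994 arcsec = 3.4994 mas.

3.50 mas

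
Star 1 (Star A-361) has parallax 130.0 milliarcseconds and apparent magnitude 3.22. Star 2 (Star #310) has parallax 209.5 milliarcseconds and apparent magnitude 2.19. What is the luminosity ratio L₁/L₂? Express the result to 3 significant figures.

L₁/L₂ = 1.01

d₁ = 1/p₁ = 1/0.1300″ = 7.6923 pc; d₂ = 1/p₂ = 1/0.2095″ = 4.7733 pc.
M₁ = m₁ − 5 log₁₀ d₁ + 5 = 3.22 − 4.4303 + 5 = 3.7897.
M₂ = 2.19 − 3.3941 + 5 = 3.7959.
L₁/L₂ = 10^(0.4(M₂ − M₁)) = 10^(0.4 × 0.0062) = 10^0.00248 = 1.0057.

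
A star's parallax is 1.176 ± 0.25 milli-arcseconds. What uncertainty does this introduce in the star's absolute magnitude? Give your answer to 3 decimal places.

σ_M = 0.462 mag

M = m − 5 log₁₀ d + 5 = m + 5 log₁₀ p + 5, so ∂M/∂p = 5/(p ln 10).
σ_M = (5/ln 10) · (σ_p/p) = 2.1715 × 0.25/1.176 = 2.1715 × 0.21259 = 0.46164.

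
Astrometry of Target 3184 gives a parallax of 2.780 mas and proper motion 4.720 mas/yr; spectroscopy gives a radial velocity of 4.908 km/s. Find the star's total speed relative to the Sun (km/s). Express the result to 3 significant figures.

9.43 km/s

d = 1/p = 1/0.002780″ = 359.71 pc.
μ = 4.720 mas/yr = 0.004720 ″/yr.
v_t = 4.740 μ d = 4.740 × 0.004720 × 359.71 = 8.0477 km/s.
v = √(v_r² + v_t²) = √(4.908² + 8.0477²) = √88.8539 = 9.4262 km/s.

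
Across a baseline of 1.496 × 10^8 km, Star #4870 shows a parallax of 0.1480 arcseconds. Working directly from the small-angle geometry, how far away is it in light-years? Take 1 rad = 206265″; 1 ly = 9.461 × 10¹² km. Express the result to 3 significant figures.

θ = 0.1480″ = 0.1480/206265 = 7.1752 × 10^-7 rad.
d = B/θ = (1.496 × 10^8) / (7.1752 × 10^-7) = 2.0850 × 10^14 km = (2.0850 × 10^14) / (9.461 × 10^12) ly = 22.038 ly.

22.0 ly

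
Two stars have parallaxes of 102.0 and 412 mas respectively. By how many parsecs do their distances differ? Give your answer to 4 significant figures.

7.377 pc

d_A = 1/0.1020″ = 9.8039 pc; d_B = 1/0.4120″ = 2.4272 pc.
|d_B − d_A| = |2.4272 − 9.8039| = 7.3767 pc.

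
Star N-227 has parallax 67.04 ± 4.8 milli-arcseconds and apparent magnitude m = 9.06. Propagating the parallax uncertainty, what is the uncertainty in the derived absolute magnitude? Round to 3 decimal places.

M = m − 5 log₁₀ d + 5 = m + 5 log₁₀ p + 5, so ∂M/∂p = 5/(p ln 10).
σ_M = (5/ln 10) · (σ_p/p) = 2.1715 × 4.8/67.04 = 2.1715 × 0.071599 = 0.15548.

σ_M = 0.155 mag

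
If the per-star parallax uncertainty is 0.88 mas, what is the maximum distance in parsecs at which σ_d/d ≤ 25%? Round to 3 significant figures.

284 pc

σ_d/d = σ_p/p, so the condition is σ_p/p ≤ 0.25, i.e. p ≥ σ_p/0.25.
p_min = 0.88/0.25 = 3.52 mas = 0.00352 arcsec.
d_max = 1/p_min = 1/0.00352 = 284.09 pc.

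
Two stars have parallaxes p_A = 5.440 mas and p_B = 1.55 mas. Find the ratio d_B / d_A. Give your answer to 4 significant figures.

Since d = 1/p, d_B/d_A = p_A/p_B.
= 5.440 / 1.55 = 3.5097.

3.510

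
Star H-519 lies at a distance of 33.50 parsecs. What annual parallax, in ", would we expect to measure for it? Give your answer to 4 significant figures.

0.02985 "

p = 1/d = 1/33.5 = 0.029851 arcsec.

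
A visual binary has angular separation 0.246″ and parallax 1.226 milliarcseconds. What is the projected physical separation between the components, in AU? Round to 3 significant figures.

d = 1/p = 1/0.001226″ = 815.66 pc.
At distance d (pc), an angle of θ arcsec spans θ·d AU: s = 0.246 × 815.66 = 200.65 AU.

201 AU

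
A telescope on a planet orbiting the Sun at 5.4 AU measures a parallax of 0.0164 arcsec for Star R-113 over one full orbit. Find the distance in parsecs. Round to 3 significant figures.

329 pc

With baseline B (in AU) and parallax p (in arcsec), d = B/p parsecs.
d = 5.4 / 0.0164 = 329.27 pc.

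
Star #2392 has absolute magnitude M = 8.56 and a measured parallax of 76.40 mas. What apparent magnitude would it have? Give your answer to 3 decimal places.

m = 9.145

d = 1/p = 1/0.07640″ = 13.089 pc.
m − M = 5 log₁₀ d − 5 = 5 log₁₀(13.089) − 5 = 5.5845 − 5 = 0.5845.
m = M + (m − M) = 8.56 + 0.5845 = 9.145.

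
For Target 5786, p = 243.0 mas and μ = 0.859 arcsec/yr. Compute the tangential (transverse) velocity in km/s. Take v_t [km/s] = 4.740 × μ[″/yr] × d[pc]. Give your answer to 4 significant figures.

d = 1/p = 1/0.2430″ = 4.1152 pc.
v_t = 4.74 × μ × d = 4.74 × 0.859 × 4.1152 = 16.756 km/s.

16.76 km/s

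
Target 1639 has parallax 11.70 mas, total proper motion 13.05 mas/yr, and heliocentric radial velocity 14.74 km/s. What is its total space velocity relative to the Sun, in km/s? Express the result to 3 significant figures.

d = 1/p = 1/0.01170″ = 85.47 pc.
μ = 13.05 mas/yr = 0.01305 ″/yr.
v_t = 4.740 μ d = 4.740 × 0.01305 × 85.47 = 5.2869 km/s.
v = √(v_r² + v_t²) = √(14.74² + 5.2869²) = √245.219 = 15.659 km/s.

15.7 km/s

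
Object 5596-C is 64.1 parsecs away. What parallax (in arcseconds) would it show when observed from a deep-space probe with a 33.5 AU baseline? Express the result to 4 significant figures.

0.5226 arcsec

p (arcsec) = B (AU) / d (pc).
p = 33.5 / 64.1 = 0.52262 arcsec.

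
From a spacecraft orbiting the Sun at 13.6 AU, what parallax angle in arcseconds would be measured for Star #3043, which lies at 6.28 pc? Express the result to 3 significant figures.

p (arcsec) = B (AU) / d (pc).
p = 13.6 / 6.28 = 2.1656 arcsec.

2.17 arcsec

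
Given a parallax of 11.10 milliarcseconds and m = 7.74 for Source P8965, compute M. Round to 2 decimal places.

M = 2.97

d = 1/p = 1/0.01110″ = 90.09 pc.
m − M = 5 log₁₀(90.09) − 5 = 9.7734 − 5 = 4.7734.
M = m − (m − M) = 7.74 − 4.7734 = 2.97.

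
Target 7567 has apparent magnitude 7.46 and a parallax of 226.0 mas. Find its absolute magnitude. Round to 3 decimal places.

M = 9.231

d = 1/p = 1/0.2260″ = 4.4248 pc.
m − M = 5 log₁₀(4.4248) − 5 = 3.2295 − 5 = -1.7705.
M = m − (m − M) = 7.46 − (-1.7705) = 9.231.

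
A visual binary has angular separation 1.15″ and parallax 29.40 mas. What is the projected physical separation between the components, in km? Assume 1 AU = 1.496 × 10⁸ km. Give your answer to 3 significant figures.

5.85 × 10^9 km

d = 1/p = 1/0.02940″ = 34.014 pc.
At distance d (pc), an angle of θ arcsec spans θ·d AU: s = 1.15 × 34.014 = 39.116 AU.
= 39.116 × 1.496 × 10⁸ km = 5.8518 × 10^9 km.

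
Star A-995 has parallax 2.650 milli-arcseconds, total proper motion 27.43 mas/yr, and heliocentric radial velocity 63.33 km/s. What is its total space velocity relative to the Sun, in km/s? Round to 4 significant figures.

80.11 km/s

d = 1/p = 1/0.002650″ = 377.36 pc.
μ = 27.43 mas/yr = 0.02743 ″/yr.
v_t = 4.740 μ d = 4.740 × 0.02743 × 377.36 = 49.064 km/s.
v = √(v_r² + v_t²) = √(63.33² + 49.064²) = √6417.96 = 80.112 km/s.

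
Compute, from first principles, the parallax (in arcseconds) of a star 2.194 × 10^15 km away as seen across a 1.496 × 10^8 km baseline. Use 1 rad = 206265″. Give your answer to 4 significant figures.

θ ≈ B/d = (1.496 × 10^8) / (2.194 × 10^15) = 6.8186 × 10^-8 rad.
In arcseconds: 6.8186 × 10^-8 × 206265 = 0.014064″.

0.01406 arcsec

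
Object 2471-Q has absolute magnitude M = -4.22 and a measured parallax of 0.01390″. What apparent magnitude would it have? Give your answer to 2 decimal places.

m = 0.06

d = 1/p = 1/0.01390″ = 71.942 pc.
m − M = 5 log₁₀ d − 5 = 5 log₁₀(71.942) − 5 = 9.2849 − 5 = 4.2849.
m = M + (m − M) = -4.22 + 4.2849 = 0.06.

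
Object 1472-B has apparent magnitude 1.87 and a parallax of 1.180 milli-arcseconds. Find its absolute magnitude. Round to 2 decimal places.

M = -7.77

d = 1/p = 1/0.001180″ = 847.46 pc.
m − M = 5 log₁₀(847.46) − 5 = 14.6406 − 5 = 9.6406.
M = m − (m − M) = 1.87 − 9.6406 = -7.77.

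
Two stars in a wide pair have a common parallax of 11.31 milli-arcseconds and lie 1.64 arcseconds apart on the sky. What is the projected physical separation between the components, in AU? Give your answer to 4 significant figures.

145.0 AU

d = 1/p = 1/0.01131″ = 88.417 pc.
At distance d (pc), an angle of θ arcsec spans θ·d AU: s = 1.64 × 88.417 = 145 AU.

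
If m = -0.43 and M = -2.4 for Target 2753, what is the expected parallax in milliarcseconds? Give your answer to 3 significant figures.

40.4 mas

m − M = -0.43 − (-2.4) = 1.97.
d = 10^((m−M)/5 + 1) = 10^1.394 = 24.774 pc.
p = 1/d = 1/24.774 = 0.040365 arcsec = 40.365 mas.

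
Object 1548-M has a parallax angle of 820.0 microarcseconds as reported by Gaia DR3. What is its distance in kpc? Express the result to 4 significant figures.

p = 820.0 microarcseconds = 0.0008200 arcsec.
d = 1/p = 1/0.0008200 = 1219.5 pc.
= 1.2195 kpc.

1.220 kpc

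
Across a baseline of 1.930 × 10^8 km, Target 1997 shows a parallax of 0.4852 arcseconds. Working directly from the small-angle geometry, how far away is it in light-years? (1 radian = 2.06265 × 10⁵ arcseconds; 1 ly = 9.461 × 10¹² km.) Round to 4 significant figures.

8.672 ly

θ = 0.4852″ = 0.4852/206265 = 2.3523 × 10^-6 rad.
d = B/θ = (1.930 × 10^8) / (2.3523 × 10^-6) = 8.2047 × 10^13 km = (8.2047 × 10^13) / (9.461 × 10^12) ly = 8.6721 ly.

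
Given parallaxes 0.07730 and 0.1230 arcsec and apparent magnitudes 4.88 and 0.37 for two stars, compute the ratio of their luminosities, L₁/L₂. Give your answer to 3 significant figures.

L₁/L₂ = 0.0398

d₁ = 1/p₁ = 1/0.07730″ = 12.937 pc; d₂ = 1/p₂ = 1/0.1230″ = 8.1301 pc.
M₁ = m₁ − 5 log₁₀ d₁ + 5 = 4.88 − 5.5592 + 5 = 4.3208.
M₂ = 0.37 − 4.5505 + 5 = 0.8195.
L₁/L₂ = 10^(0.4(M₂ − M₁)) = 10^(0.4 × (-3.5013)) = 10^(-1.40052) = 0.039763.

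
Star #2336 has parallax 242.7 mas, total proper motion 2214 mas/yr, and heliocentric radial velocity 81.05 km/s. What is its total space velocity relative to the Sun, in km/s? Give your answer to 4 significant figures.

d = 1/p = 1/0.2427″ = 4.1203 pc.
μ = 2214 mas/yr = 2.214 ″/yr.
v_t = 4.740 μ d = 4.740 × 2.214 × 4.1203 = 43.24 km/s.
v = √(v_r² + v_t²) = √(81.05² + 43.24²) = √8438.8 = 91.863 km/s.

91.86 km/s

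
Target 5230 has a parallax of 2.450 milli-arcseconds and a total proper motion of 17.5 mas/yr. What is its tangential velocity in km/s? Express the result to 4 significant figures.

33.86 km/s

d = 1/p = 1/0.002450″ = 408.16 pc.
μ = 17.5 mas/yr = 0.0175 ″/yr.
v_t = 4.74 × μ × d = 4.74 × 0.0175 × 408.16 = 33.857 km/s.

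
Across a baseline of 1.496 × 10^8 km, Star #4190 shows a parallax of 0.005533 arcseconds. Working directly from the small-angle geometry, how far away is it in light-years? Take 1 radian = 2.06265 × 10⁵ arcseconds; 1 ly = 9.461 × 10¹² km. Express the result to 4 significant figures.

589.5 ly

θ = 0.005533″ = 0.005533/206265 = 2.6825 × 10^-8 rad.
d = B/θ = (1.496 × 10^8) / (2.6825 × 10^-8) = 5.5769 × 10^15 km = (5.5769 × 10^15) / (9.461 × 10^12) ly = 589.46 ly.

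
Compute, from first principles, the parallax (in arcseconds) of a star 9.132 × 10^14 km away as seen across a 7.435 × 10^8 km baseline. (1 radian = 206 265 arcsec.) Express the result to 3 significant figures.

θ ≈ B/d = (7.435 × 10^8) / (9.132 × 10^14) = 8.1417 × 10^-7 rad.
In arcseconds: 8.1417 × 10^-7 × 206265 = 0.16793″.

0.168 arcsec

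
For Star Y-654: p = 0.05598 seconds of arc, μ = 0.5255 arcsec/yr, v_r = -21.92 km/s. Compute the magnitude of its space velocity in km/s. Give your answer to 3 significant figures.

49.6 km/s

d = 1/p = 1/0.05598″ = 17.864 pc.
v_t = 4.740 μ d = 4.740 × 0.5255 × 17.864 = 44.497 km/s.
v = √(v_r² + v_t²) = √((-21.92)² + 44.497²) = √2460.47 = 49.603 km/s.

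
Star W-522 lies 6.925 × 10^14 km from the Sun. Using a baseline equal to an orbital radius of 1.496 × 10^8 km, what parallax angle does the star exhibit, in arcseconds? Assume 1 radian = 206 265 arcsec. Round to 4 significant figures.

θ ≈ B/d = (1.496 × 10^8) / (6.925 × 10^14) = 2.1603 × 10^-7 rad.
In arcseconds: 2.1603 × 10^-7 × 206265 = 0.044559″.

0.04456 arcsec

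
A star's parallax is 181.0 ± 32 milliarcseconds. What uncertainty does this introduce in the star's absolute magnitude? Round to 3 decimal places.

σ_M = 0.384 mag

M = m − 5 log₁₀ d + 5 = m + 5 log₁₀ p + 5, so ∂M/∂p = 5/(p ln 10).
σ_M = (5/ln 10) · (σ_p/p) = 2.1715 × 32/181.0 = 2.1715 × 0.1768 = 0.38392.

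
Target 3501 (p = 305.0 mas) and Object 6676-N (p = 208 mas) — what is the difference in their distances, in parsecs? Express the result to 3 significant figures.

1.53 pc

d_A = 1/0.3050″ = 3.2787 pc; d_B = 1/0.2080″ = 4.8077 pc.
|d_B − d_A| = |4.8077 − 3.2787| = 1.529 pc.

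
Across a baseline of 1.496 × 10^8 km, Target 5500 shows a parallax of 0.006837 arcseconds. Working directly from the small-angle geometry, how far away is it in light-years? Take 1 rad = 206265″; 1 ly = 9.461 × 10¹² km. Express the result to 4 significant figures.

477.0 ly

θ = 0.006837″ = 0.006837/206265 = 3.3147 × 10^-8 rad.
d = B/θ = (1.496 × 10^8) / (3.3147 × 10^-8) = 4.5132 × 10^15 km = (4.5132 × 10^15) / (9.461 × 10^12) ly = 477.03 ly.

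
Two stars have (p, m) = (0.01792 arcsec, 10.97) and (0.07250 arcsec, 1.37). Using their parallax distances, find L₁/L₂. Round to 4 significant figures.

d₁ = 1/p₁ = 1/0.01792″ = 55.804 pc; d₂ = 1/p₂ = 1/0.07250″ = 13.793 pc.
M₁ = m₁ − 5 log₁₀ d₁ + 5 = 10.97 − 8.7333 + 5 = 7.2367.
M₂ = 1.37 − 5.6983 + 5 = 0.6717.
L₁/L₂ = 10^(0.4(M₂ − M₁)) = 10^(0.4 × (-6.5650)) = 10^(-2.62600) = 0.0023659.

L₁/L₂ = 0.002366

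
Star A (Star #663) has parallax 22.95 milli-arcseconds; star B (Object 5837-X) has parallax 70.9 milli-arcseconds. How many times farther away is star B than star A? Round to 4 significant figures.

0.3237

Since d = 1/p, d_B/d_A = p_A/p_B.
= 22.95 / 70.9 = 0.3237.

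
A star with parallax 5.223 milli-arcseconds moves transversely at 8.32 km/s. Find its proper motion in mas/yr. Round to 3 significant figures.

d = 1/p = 1/0.005223″ = 191.46 pc.
μ = v_t / (4.74 d) = 8.32 / (4.74 × 191.46) = 8.32 / 907.52 = 0.0091678 ″/yr = 9.1678 mas/yr.

9.17 mas/yr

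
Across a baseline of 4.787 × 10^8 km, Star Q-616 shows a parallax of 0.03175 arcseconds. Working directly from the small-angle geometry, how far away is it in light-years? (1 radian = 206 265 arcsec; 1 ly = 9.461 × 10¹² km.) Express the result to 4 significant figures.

θ = 0.03175″ = 0.03175/206265 = 1.5393 × 10^-7 rad.
d = B/θ = (4.787 × 10^8) / (1.5393 × 10^-7) = 3.1099 × 10^15 km = (3.1099 × 10^15) / (9.461 × 10^12) ly = 328.71 ly.

328.7 ly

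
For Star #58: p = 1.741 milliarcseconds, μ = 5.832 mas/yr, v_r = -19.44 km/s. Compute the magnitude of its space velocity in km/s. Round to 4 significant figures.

d = 1/p = 1/0.001741″ = 574.38 pc.
μ = 5.832 mas/yr = 0.005832 ″/yr.
v_t = 4.740 μ d = 4.740 × 0.005832 × 574.38 = 15.878 km/s.
v = √(v_r² + v_t²) = √((-19.44)² + 15.878²) = √630.024 = 25.1 km/s.

25.10 km/s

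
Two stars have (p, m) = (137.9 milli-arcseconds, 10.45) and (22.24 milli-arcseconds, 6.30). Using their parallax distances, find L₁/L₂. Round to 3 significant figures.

d₁ = 1/p₁ = 1/0.1379″ = 7.2516 pc; d₂ = 1/p₂ = 1/0.02224″ = 44.964 pc.
M₁ = m₁ − 5 log₁₀ d₁ + 5 = 10.45 − 4.3022 + 5 = 11.1478.
M₂ = 6.30 − 8.2643 + 5 = 3.0357.
L₁/L₂ = 10^(0.4(M₂ − M₁)) = 10^(0.4 × (-8.1121)) = 10^(-3.24484) = 0.00056906.

L₁/L₂ = 0.000569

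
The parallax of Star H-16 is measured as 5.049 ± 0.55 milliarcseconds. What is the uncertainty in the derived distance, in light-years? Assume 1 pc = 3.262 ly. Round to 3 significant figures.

70.4 ly

d = 1/p, so σ_d = σ_p / p².
σ_d = 0.000550 / (0.005049)² = 0.000550 / 0.000025492 = 21.575 pc = 21.575 × 3.262 ly = 70.378 ly.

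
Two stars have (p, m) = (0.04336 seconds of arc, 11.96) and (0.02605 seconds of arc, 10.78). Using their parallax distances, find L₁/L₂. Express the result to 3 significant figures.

d₁ = 1/p₁ = 1/0.04336″ = 23.063 pc; d₂ = 1/p₂ = 1/0.02605″ = 38.388 pc.
M₁ = m₁ − 5 log₁₀ d₁ + 5 = 11.96 − 6.8146 + 5 = 10.1454.
M₂ = 10.78 − 7.9210 + 5 = 7.8590.
L₁/L₂ = 10^(0.4(M₂ − M₁)) = 10^(0.4 × (-2.2864)) = 10^(-0.91456) = 0.12174.

L₁/L₂ = 0.122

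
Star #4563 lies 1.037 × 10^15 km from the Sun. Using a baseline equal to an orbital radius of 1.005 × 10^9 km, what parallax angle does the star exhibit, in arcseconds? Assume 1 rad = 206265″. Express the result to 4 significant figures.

0.1999 arcsec

θ ≈ B/d = (1.005 × 10^9) / (1.037 × 10^15) = 9.6914 × 10^-7 rad.
In arcseconds: 9.6914 × 10^-7 × 206265 = 0.1999″.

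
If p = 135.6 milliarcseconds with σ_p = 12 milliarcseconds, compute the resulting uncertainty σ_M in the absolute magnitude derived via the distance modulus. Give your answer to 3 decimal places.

M = m − 5 log₁₀ d + 5 = m + 5 log₁₀ p + 5, so ∂M/∂p = 5/(p ln 10).
σ_M = (5/ln 10) · (σ_p/p) = 2.1715 × 12/135.6 = 2.1715 × 0.088496 = 0.19217.

σ_M = 0.192 mag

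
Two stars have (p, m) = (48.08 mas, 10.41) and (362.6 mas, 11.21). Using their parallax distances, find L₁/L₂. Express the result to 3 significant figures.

L₁/L₂ = 119

d₁ = 1/p₁ = 1/0.04808″ = 20.799 pc; d₂ = 1/p₂ = 1/0.3626″ = 2.7579 pc.
M₁ = m₁ − 5 log₁₀ d₁ + 5 = 10.41 − 6.5902 + 5 = 8.8198.
M₂ = 11.21 − 2.2029 + 5 = 14.0071.
L₁/L₂ = 10^(0.4(M₂ − M₁)) = 10^(0.4 × 5.1873) = 10^2.07492 = 118.83.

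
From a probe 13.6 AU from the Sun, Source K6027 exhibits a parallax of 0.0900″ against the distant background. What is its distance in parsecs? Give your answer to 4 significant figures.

With baseline B (in AU) and parallax p (in arcsec), d = B/p parsecs.
d = 13.6 / 0.0900 = 151.11 pc.

151.1 pc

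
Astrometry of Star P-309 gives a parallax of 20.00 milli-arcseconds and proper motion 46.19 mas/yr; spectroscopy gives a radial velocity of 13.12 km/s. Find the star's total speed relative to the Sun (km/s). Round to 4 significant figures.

d = 1/p = 1/0.02000″ = 50 pc.
μ = 46.19 mas/yr = 0.04619 ″/yr.
v_t = 4.740 μ d = 4.740 × 0.04619 × 50 = 10.947 km/s.
v = √(v_r² + v_t²) = √(13.12² + 10.947²) = √291.971 = 17.087 km/s.

17.09 km/s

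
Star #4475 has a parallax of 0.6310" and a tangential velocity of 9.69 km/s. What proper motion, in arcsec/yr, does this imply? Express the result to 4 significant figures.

1.290 arcsec/yr

d = 1/p = 1/0.6310″ = 1.5848 pc.
μ = v_t / (4.74 d) = 9.69 / (4.74 × 1.5848) = 9.69 / 7.512 = 1.2899 ″/yr.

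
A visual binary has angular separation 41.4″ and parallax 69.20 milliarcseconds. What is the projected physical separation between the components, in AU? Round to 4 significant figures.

d = 1/p = 1/0.06920″ = 14.451 pc.
At distance d (pc), an angle of θ arcsec spans θ·d AU: s = 41.4 × 14.451 = 598.27 AU.

598.3 AU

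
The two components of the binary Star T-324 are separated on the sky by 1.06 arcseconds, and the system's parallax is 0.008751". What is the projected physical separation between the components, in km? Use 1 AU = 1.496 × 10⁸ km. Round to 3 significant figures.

d = 1/p = 1/0.008751″ = 114.27 pc.
At distance d (pc), an angle of θ arcsec spans θ·d AU: s = 1.06 × 114.27 = 121.13 AU.
= 121.13 × 1.496 × 10⁸ km = 1.8121 × 10^10 km.

1.81 × 10^10 km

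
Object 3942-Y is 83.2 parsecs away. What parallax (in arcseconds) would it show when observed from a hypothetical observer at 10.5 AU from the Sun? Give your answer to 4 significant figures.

0.1262 arcsec

p (arcsec) = B (AU) / d (pc).
p = 10.5 / 83.2 = 0.1262 arcsec.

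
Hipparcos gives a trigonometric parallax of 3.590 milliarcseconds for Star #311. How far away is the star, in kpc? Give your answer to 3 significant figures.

p = 3.590 milliarcseconds = 0.003590 arcsec.
d = 1/p = 1/0.003590 = 278.55 pc.
= 0.27855 kpc.

0.279 kpc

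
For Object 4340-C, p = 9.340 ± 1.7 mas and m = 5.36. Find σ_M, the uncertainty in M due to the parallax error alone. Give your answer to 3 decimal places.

M = m − 5 log₁₀ d + 5 = m + 5 log₁₀ p + 5, so ∂M/∂p = 5/(p ln 10).
σ_M = (5/ln 10) · (σ_p/p) = 2.1715 × 1.7/9.340 = 2.1715 × 0.18201 = 0.39523.

σ_M = 0.395 mag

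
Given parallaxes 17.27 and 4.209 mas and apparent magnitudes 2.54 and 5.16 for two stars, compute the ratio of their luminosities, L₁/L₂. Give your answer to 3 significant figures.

L₁/L₂ = 0.663

d₁ = 1/p₁ = 1/0.01727″ = 57.904 pc; d₂ = 1/p₂ = 1/0.004209″ = 237.59 pc.
M₁ = m₁ − 5 log₁₀ d₁ + 5 = 2.54 − 8.8135 + 5 = -1.2735.
M₂ = 5.16 − 11.8791 + 5 = -1.7191.
L₁/L₂ = 10^(0.4(M₂ − M₁)) = 10^(0.4 × (-0.4456)) = 10^(-0.17824) = 0.66338.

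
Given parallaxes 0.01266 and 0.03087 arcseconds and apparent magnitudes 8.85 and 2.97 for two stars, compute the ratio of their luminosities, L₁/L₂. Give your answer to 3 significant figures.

d₁ = 1/p₁ = 1/0.01266″ = 78.989 pc; d₂ = 1/p₂ = 1/0.03087″ = 32.394 pc.
M₁ = m₁ − 5 log₁₀ d₁ + 5 = 8.85 − 9.4878 + 5 = 4.3622.
M₂ = 2.97 − 7.5523 + 5 = 0.4177.
L₁/L₂ = 10^(0.4(M₂ − M₁)) = 10^(0.4 × (-3.9445)) = 10^(-1.57780) = 0.026436.

L₁/L₂ = 0.0264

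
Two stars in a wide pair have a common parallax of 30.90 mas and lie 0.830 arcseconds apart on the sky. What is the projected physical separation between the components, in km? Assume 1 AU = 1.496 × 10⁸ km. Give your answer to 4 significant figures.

d = 1/p = 1/0.03090″ = 32.362 pc.
At distance d (pc), an angle of θ arcsec spans θ·d AU: s = 0.830 × 32.362 = 26.86 AU.
= 26.86 × 1.496 × 10⁸ km = 4.0183 × 10^9 km.

4.018 × 10^9 km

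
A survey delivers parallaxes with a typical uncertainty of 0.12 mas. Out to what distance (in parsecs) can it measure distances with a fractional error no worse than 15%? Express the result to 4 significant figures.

1250 pc

σ_d/d = σ_p/p, so the condition is σ_p/p ≤ 0.15, i.e. p ≥ σ_p/0.15.
p_min = 0.12/0.15 = 0.8 mas = 0.0008 arcsec.
d_max = 1/p_min = 1/0.0008 = 1250 pc.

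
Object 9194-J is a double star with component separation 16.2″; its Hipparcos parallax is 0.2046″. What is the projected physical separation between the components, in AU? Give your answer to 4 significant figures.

d = 1/p = 1/0.2046″ = 4.8876 pc.
At distance d (pc), an angle of θ arcsec spans θ·d AU: s = 16.2 × 4.8876 = 79.179 AU.

79.18 AU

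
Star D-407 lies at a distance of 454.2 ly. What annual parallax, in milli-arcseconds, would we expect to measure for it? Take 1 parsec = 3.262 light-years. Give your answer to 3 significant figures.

7.18 mas

d = 454.2 ly ÷ 3.262 = 139.24 pc.
p = 1/d = 1/139.24 = 0.0071818 arcsec.
= 0.0071818 × 1000 = 7.1818 mas.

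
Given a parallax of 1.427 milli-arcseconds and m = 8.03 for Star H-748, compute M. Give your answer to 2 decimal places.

d = 1/p = 1/0.001427″ = 700.77 pc.
m − M = 5 log₁₀(700.77) − 5 = 14.2279 − 5 = 9.2279.
M = m − (m − M) = 8.03 − 9.2279 = -1.20.

M = -1.20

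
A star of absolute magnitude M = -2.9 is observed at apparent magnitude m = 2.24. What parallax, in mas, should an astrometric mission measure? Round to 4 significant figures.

m − M = 2.24 − (-2.9) = 5.14.
d = 10^((m−M)/5 + 1) = 10^2.028 = 106.66 pc.
p = 1/d = 1/106.66 = 0.0093756 arcsec = 9.3756 mas.

9.376 mas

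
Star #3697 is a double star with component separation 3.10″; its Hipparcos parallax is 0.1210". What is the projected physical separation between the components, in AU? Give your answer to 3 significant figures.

25.6 AU

d = 1/p = 1/0.1210″ = 8.2645 pc.
At distance d (pc), an angle of θ arcsec spans θ·d AU: s = 3.10 × 8.2645 = 25.62 AU.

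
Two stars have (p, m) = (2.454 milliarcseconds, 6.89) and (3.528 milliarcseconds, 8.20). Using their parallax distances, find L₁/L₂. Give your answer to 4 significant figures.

d₁ = 1/p₁ = 1/0.002454″ = 407.5 pc; d₂ = 1/p₂ = 1/0.003528″ = 283.45 pc.
M₁ = m₁ − 5 log₁₀ d₁ + 5 = 6.89 − 13.0506 + 5 = -1.1606.
M₂ = 8.20 − 12.2624 + 5 = 0.9376.
L₁/L₂ = 10^(0.4(M₂ − M₁)) = 10^(0.4 × 2.0982) = 10^0.83928 = 6.9068.

L₁/L₂ = 6.907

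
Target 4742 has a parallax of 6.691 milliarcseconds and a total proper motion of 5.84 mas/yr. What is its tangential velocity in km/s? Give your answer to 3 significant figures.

4.14 km/s

d = 1/p = 1/0.006691″ = 149.45 pc.
μ = 5.84 mas/yr = 0.00584 ″/yr.
v_t = 4.74 × μ × d = 4.74 × 0.00584 × 149.45 = 4.137 km/s.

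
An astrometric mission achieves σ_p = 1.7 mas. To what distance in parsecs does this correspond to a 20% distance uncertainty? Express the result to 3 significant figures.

σ_d/d = σ_p/p, so the condition is σ_p/p ≤ 0.20, i.e. p ≥ σ_p/0.20.
p_min = 1.7/0.20 = 8.5 mas = 0.0085 arcsec.
d_max = 1/p_min = 1/0.0085 = 117.65 pc.

118 pc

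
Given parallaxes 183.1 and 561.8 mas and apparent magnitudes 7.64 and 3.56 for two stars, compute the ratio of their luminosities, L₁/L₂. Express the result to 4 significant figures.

d₁ = 1/p₁ = 1/0.1831″ = 5.4615 pc; d₂ = 1/p₂ = 1/0.5618″ = 1.78 pc.
M₁ = m₁ − 5 log₁₀ d₁ + 5 = 7.64 − 3.6866 + 5 = 8.9534.
M₂ = 3.56 − 1.2521 + 5 = 7.3079.
L₁/L₂ = 10^(0.4(M₂ − M₁)) = 10^(0.4 × (-1.6455)) = 10^(-0.65820) = 0.21968.

L₁/L₂ = 0.2197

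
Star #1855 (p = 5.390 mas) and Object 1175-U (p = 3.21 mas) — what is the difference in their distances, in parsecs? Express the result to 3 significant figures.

126 pc

d_A = 1/0.005390″ = 185.53 pc; d_B = 1/0.003210″ = 311.53 pc.
|d_B − d_A| = |311.53 − 185.53| = 126 pc.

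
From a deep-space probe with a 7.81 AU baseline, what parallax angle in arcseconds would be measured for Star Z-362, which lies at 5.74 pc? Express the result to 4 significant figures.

1.361 arcsec

p (arcsec) = B (AU) / d (pc).
p = 7.81 / 5.74 = 1.3606 arcsec.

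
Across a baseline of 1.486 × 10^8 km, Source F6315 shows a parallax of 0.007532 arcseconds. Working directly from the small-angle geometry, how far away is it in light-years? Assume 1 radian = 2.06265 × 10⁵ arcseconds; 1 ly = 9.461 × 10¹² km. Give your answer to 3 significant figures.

430 ly

θ = 0.007532″ = 0.007532/206265 = 3.6516 × 10^-8 rad.
d = B/θ = (1.486 × 10^8) / (3.6516 × 10^-8) = 4.0694 × 10^15 km = (4.0694 × 10^15) / (9.461 × 10^12) ly = 430.12 ly.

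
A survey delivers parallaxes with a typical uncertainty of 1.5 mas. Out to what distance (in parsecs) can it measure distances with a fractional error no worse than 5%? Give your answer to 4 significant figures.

σ_d/d = σ_p/p, so the condition is σ_p/p ≤ 0.05, i.e. p ≥ σ_p/0.05.
p_min = 1.5/0.05 = 30 mas = 0.03 arcsec.
d_max = 1/p_min = 1/0.03 = 33.333 pc.

33.33 pc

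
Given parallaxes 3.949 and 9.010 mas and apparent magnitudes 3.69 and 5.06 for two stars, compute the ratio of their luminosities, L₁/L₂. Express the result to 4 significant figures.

d₁ = 1/p₁ = 1/0.003949″ = 253.23 pc; d₂ = 1/p₂ = 1/0.009010″ = 110.99 pc.
M₁ = m₁ − 5 log₁₀ d₁ + 5 = 3.69 − 12.0176 + 5 = -3.3276.
M₂ = 5.06 − 10.2264 + 5 = -0.1664.
L₁/L₂ = 10^(0.4(M₂ − M₁)) = 10^(0.4 × 3.1612) = 10^1.26448 = 18.386.

L₁/L₂ = 18.39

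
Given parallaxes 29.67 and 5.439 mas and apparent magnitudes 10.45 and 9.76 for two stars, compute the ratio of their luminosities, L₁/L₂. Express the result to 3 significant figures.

d₁ = 1/p₁ = 1/0.02967″ = 33.704 pc; d₂ = 1/p₂ = 1/0.005439″ = 183.86 pc.
M₁ = m₁ − 5 log₁₀ d₁ + 5 = 10.45 − 7.6384 + 5 = 7.8116.
M₂ = 9.76 − 11.3224 + 5 = 3.4376.
L₁/L₂ = 10^(0.4(M₂ − M₁)) = 10^(0.4 × (-4.3740)) = 10^(-1.74960) = 0.017799.

L₁/L₂ = 0.0178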